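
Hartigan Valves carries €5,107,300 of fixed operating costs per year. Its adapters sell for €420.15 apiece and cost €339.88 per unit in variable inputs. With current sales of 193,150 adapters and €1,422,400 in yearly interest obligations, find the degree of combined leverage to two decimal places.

1.73

Total contribution margin = 193,150 × €80.27 = €15,504,150.50.
EBIT = €15,504,150.50 − €5,107,300 = €10,396,850.50. Interest = €1,422,400.00.
DOL = €15,504,150.50 ÷ €10,396,850.50 = 1.4912; DFL = €10,396,850.50 ÷ €8,974,450.50 = 1.1585.
DCL = DOL × DFL = 1.4912 × 1.1585 = 1.7276.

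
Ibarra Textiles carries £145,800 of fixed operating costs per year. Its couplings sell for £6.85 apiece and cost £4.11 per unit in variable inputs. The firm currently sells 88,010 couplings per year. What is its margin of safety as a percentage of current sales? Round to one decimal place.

Unit CM = price − variable cost = £6.85 − £4.11 = £2.74. Break-even units = £145,800 ÷ £2.74 = 53,211.68; break-even revenue = 53,211.68 × £6.85 = £364,500.00.
Actual sales revenue = 88,010 × £6.85 = £602,868.50.
Margin of safety = (£602,868.50 − £364,500.00) ÷ £602,868.50 = 39.5%.

39.5%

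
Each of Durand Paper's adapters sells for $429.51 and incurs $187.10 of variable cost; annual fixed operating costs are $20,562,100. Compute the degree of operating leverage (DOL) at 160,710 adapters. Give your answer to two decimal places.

Total contribution margin = 160,710 × $242.41 = $38,957,711.10.
Subtracting fixed costs: EBIT = $38,957,711.10 − $20,562,100 = $18,395,611.10.
DOL = contribution ÷ EBIT = $38,957,711.10 ÷ $18,395,611.10 = 2.1178.

2.12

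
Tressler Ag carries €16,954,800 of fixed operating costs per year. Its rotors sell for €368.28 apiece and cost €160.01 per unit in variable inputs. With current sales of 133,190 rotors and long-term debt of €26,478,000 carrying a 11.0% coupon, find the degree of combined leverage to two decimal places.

Contribution at this volume is 133,190 × €208.27 = €27,739,481.30.
Subtracting fixed costs: EBIT = €27,739,481.30 − €16,954,800 = €10,784,681.30. Interest = €2,912,580.00.
DOL = €27,739,481.30 ÷ €10,784,681.30 = 2.5721; DFL = €10,784,681.30 ÷ €7,872,101.30 = 1.3700.
DCL = DOL × DFL = 2.5721 × 1.3700 = 3.5238.

3.52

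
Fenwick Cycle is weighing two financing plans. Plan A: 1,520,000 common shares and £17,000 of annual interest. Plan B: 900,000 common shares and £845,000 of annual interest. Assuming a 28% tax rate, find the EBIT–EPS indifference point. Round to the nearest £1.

£2,046,935

Set EPS_A = EPS_B: (EBIT − £17,000)(1 − 0.28) ÷ 1,520,000 = (EBIT − £845,000)(1 − 0.28) ÷ 900,000.
Cancelling (1 − t) and cross-multiplying: 900,000·(EBIT − 17,000) = 1,520,000·(EBIT − 845,000).
EBIT × (1,520,000 − 900,000) = 845,000 × 1,520,000 − 17,000 × 900,000 = 1,269,100,000,000, so EBIT = 1,269,100,000,000 ÷ 620,000 = 2,046,935.48.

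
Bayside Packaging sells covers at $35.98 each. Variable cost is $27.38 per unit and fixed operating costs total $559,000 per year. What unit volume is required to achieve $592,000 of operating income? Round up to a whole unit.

133,838 covers

Contribution margin per unit = $35.98 − $27.38 = $8.60.
Need Q such that Q × $8.60 − $559,000 = $592,000, i.e. Q = $1,151,000 / $8.60 = 133,837.21 → 133,838.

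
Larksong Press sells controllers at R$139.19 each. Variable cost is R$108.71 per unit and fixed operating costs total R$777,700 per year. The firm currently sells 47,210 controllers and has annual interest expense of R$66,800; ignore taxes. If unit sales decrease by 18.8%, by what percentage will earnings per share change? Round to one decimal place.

-45.5%

At 47,210 units, contribution = 47,210 × R$30.48 = R$1,438,960.80.
Subtracting fixed costs: EBIT = R$1,438,960.80 − R$777,700 = R$661,260.80.
Interest = R$66,800.00, so EBIT − I = R$594,460.80.
Degree of combined leverage = contribution ÷ (EBIT − I) = R$1,438,960.80 ÷ R$594,460.80 = 2.4206.
EPS therefore changes by 2.4206 × (-18.8%) = -45.5%.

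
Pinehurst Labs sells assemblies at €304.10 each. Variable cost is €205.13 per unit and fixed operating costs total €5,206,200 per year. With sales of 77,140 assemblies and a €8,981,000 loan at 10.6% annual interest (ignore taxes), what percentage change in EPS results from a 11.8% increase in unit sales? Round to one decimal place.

At 77,140 units, contribution = 77,140 × €98.97 = €7,634,545.80.
EBIT = €7,634,545.80 − €5,206,200 = €2,428,345.80.
After interest of €951,986.00, pre-tax earnings = €1,476,359.80.
DCL = total CM / (EBIT − I) = €7,634,545.80 / €1,476,359.80 = 5.1712.
EPS therefore changes by 5.1712 × (+11.8%) = +61.0%.

+61.0%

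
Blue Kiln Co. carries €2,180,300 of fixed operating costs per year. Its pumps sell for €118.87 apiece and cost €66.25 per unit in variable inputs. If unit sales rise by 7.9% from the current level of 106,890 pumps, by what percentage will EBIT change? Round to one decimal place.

Total contribution margin = 106,890 × €52.62 = €5,624,551.80.
EBIT = €5,624,551.80 − €2,180,300 = €3,444,251.80.
DOL = contribution ÷ EBIT = €5,624,551.80 ÷ €3,444,251.80 = 1.6330.
So EBIT moves 1.6330 × (+7.9%) = +12.9%.

+12.9%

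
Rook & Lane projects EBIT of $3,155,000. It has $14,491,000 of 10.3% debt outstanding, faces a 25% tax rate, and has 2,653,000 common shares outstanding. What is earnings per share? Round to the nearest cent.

$0.47

Pre-tax income = $3,155,000 − $1,492,573.00 = $1,662,427.00.
After tax at 25%: net income = $1,662,427.00 × 0.75 = $1,246,820.25.
EPS = $1,246,820.25 ÷ 2,653,000 = $0.47.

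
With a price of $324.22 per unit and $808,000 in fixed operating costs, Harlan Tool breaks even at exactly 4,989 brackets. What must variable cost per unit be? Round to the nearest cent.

At break-even, FC = Q × (P − VC), so P − VC = $808,000 ÷ 4,989 = $161.9563.
Hence VC = price − CM = $324.22 − $161.9563 = $162.26.

$162.26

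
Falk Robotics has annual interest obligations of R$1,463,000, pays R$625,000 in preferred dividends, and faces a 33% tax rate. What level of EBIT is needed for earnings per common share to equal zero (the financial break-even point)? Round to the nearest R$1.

R$2,395,836

Grossing the preferred dividend up to pre-tax terms: R$625,000 / (1 − 0.33) = R$932,835.82.
Financial break-even EBIT = interest + D_p ÷ (1 − t) = R$1,463,000 + R$932,835.82 = R$2,395,835.82.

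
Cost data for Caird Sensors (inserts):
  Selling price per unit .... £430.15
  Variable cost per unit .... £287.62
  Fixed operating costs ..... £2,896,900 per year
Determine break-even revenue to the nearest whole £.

£8,742,732

Contribution margin per unit = £430.15 − £287.62 = £142.53, a CM ratio of £142.53 ÷ £430.15 = 0.3313.
Break-even sales = FC ÷ CM ratio = £2,896,900 × £430.15 / £142.53 = £8,742,732.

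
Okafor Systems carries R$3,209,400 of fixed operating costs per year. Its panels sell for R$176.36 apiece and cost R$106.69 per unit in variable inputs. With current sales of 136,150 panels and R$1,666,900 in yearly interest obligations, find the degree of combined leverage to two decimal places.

Contribution at this volume is 136,150 × R$69.67 = R$9,485,570.50.
Subtracting fixed costs: EBIT = R$9,485,570.50 − R$3,209,400 = R$6,276,170.50. Interest = R$1,666,900.00.
DOL = R$9,485,570.50 ÷ R$6,276,170.50 = 1.5114; DFL = R$6,276,170.50 ÷ R$4,609,270.50 = 1.3616.
Combined leverage = 1.5114 × 1.3616 = 2.0579.

2.06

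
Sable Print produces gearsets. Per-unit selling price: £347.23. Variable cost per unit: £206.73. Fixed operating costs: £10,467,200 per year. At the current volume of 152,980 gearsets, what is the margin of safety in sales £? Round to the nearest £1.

£27,250,734

Each unit contributes £347.23 − £206.73 = £140.50. Break-even units = £10,467,200 ÷ £140.50 = 74,499.64; break-even revenue = 74,499.64 × £347.23 = £25,868,511.43.
Actual sales revenue = 152,980 × £347.23 = £53,119,245.40.
Margin of safety = £53,119,245.40 − £25,868,511.43 = £27,250,734.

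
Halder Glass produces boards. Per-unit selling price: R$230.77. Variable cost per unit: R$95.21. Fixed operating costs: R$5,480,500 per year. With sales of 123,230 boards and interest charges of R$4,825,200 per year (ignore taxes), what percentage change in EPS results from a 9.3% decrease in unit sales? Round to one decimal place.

Total contribution margin = 123,230 × R$135.56 = R$16,705,058.80.
Operating income = contribution − fixed costs = R$16,705,058.80 − R$5,480,500 = R$11,224,558.80.
After interest of R$4,825,200.00, pre-tax earnings = R$6,399,358.80.
DCL = total CM / (EBIT − I) = R$16,705,058.80 / R$6,399,358.80 = 2.6104.
%ΔEPS = DCL × %ΔSales = 2.6104 × -9.3% = -24.3%.

-24.3%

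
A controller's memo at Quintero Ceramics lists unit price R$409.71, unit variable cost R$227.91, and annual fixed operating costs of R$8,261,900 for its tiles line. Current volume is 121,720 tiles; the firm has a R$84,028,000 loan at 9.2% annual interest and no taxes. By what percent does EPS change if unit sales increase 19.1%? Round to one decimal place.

+68.9%

At 121,720 units, contribution = 121,720 × R$181.80 = R$22,128,696.00.
Subtracting fixed costs: EBIT = R$22,128,696.00 − R$8,261,900 = R$13,866,796.00.
Interest = R$7,730,576.00, so EBIT − I = R$6,136,220.00.
Degree of combined leverage = contribution ÷ (EBIT − I) = R$22,128,696.00 ÷ R$6,136,220.00 = 3.6062.
EPS therefore changes by 3.6062 × (+19.1%) = +68.9%.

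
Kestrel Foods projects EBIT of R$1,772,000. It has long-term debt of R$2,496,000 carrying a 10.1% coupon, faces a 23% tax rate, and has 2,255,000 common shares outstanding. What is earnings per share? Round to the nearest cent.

Pre-tax income = R$1,772,000 − R$252,096.00 = R$1,519,904.00.
Net income = R$1,519,904.00 × (1 − 0.23) = R$1,170,326.08.
Per share: R$1,170,326.08 / 2,255,000 shares = R$0.52.

R$0.52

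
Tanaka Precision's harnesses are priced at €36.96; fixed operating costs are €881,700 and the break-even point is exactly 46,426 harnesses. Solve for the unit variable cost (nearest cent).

€17.97

At break-even, FC = Q × (P − VC), so P − VC = €881,700 ÷ 46,426 = €18.9915.
Variable cost per unit = €36.96 − €18.9915 = €17.97.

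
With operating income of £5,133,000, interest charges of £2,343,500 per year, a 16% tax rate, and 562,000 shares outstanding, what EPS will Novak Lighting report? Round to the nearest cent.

£4.17

Pre-tax income = £5,133,000 − £2,343,500.00 = £2,789,500.00.
Net income = £2,789,500.00 × (1 − 0.16) = £2,343,180.00.
EPS = £2,343,180.00 ÷ 562,000 = £4.17.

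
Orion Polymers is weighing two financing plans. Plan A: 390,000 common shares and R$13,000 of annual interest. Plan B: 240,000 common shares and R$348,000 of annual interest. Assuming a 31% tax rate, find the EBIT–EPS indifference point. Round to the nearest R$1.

R$884,000

At indifference, (EBIT − 13,000)(1 − t)/390,000 = (EBIT − 348,000)(1 − t)/240,000.
Cancelling (1 − t) and cross-multiplying: 240,000·(EBIT − 13,000) = 390,000·(EBIT − 348,000).
EBIT × (390,000 − 240,000) = 348,000 × 390,000 − 13,000 × 240,000 = 132,600,000,000, so EBIT = 132,600,000,000 ÷ 150,000 = 884,000.00.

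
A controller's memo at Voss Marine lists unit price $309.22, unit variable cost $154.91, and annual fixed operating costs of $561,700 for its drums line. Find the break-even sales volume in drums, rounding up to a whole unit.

Each unit contributes $309.22 − $154.91 = $154.31.
Units to break even: $561,700 ÷ $154.31 = 3,640.08, rounded up to 3,641.

3,641 drums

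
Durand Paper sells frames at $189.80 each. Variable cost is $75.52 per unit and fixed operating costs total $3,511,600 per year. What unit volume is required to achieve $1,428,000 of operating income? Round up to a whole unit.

Contribution margin per unit = $189.80 − $75.52 = $114.28.
Units = (FC + target) / CM = ($3,511,600 + $1,428,000) / $114.28 = 43,223.66, so 43,224 frames.

43,224 frames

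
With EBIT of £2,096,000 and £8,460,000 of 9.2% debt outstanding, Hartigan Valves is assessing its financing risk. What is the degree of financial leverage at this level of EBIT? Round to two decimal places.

1.59

Interest = £778,320.00.
DFL = EBIT ÷ (EBIT − I) = £2,096,000 ÷ (£2,096,000 − £778,320.00) = £2,096,000 ÷ £1,317,680.00 = 1.5907.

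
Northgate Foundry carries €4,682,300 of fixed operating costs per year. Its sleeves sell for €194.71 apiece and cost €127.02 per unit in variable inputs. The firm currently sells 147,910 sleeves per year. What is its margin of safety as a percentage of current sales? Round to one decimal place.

53.2%

Each unit contributes €194.71 − €127.02 = €67.69. Break-even units = €4,682,300 ÷ €67.69 = 69,172.70; break-even revenue = 69,172.70 × €194.71 = €13,468,616.24.
Actual sales revenue = 147,910 × €194.71 = €28,799,556.10.
Margin of safety = (€28,799,556.10 − €13,468,616.24) ÷ €28,799,556.10 = 53.2%.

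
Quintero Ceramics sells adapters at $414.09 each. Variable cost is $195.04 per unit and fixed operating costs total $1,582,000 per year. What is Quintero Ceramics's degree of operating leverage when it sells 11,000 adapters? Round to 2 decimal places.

Total contribution margin = 11,000 × $219.05 = $2,409,550.00.
Subtracting fixed costs: EBIT = $2,409,550.00 − $1,582,000 = $827,550.00.
DOL = contribution ÷ EBIT = $2,409,550.00 ÷ $827,550.00 = 2.9117.

2.91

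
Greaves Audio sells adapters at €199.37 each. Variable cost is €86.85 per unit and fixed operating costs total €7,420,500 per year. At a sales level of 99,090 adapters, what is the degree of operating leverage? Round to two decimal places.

2.99

At 99,090 units, contribution = 99,090 × €112.52 = €11,149,606.80.
Subtracting fixed costs: EBIT = €11,149,606.80 − €7,420,500 = €3,729,106.80.
Degree of operating leverage = €11,149,606.80 / €3,729,106.80 = 2.9899.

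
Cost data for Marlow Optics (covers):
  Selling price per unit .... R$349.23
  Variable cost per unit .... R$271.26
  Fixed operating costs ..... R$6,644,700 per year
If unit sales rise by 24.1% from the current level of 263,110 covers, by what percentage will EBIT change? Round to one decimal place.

+35.6%

Total contribution margin = 263,110 × R$77.97 = R$20,514,686.70.
EBIT = R$20,514,686.70 − R$6,644,700 = R$13,869,986.70.
So DOL = total CM / EBIT = R$20,514,686.70 / R$13,869,986.70 = 1.4791.
Operating income changes by 1.4791 × +24.1% = +35.6%.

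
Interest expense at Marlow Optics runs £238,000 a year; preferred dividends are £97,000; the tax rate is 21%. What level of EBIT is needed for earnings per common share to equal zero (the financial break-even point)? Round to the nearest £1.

Grossing the preferred dividend up to pre-tax terms: £97,000 / (1 − 0.21) = £122,784.81.
EPS = 0 when EBIT covers interest plus the pre-tax preferred burden: £238,000 + £122,784.81 = £360,784.81.

£360,785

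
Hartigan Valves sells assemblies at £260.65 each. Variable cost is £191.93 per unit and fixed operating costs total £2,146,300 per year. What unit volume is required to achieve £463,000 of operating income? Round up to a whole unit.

Each unit contributes £260.65 − £191.93 = £68.72.
Required volume = (fixed costs + target profit) ÷ CM = (£2,146,300 + £463,000) ÷ £68.72 = 37,970.02, so 37,971 assemblies.

37,971 assemblies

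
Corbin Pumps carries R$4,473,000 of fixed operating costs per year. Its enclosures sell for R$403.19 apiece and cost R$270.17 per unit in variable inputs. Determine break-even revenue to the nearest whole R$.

R$13,557,878

CM per unit = R$403.19 − R$270.17 = R$133.02; CM ratio = R$133.02 / R$403.19 = 0.3299.
Break-even sales = FC ÷ CM ratio = R$4,473,000 × R$403.19 / R$133.02 = R$13,557,878.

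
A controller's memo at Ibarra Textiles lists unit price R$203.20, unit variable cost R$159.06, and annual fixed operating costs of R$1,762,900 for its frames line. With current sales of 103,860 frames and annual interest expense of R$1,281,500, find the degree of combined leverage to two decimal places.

2.98

Total contribution margin = 103,860 × R$44.14 = R$4,584,380.40.
EBIT = R$4,584,380.40 − R$1,762,900 = R$2,821,480.40. Interest = R$1,281,500.00, so EBIT − I = R$1,539,980.40.
Degree of total leverage = total CM / (EBIT − interest) = R$4,584,380.40 / R$1,539,980.40 = 2.9769.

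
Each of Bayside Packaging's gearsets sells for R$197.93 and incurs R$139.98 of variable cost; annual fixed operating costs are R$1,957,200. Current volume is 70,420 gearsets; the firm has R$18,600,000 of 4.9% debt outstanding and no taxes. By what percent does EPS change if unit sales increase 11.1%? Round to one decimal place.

+37.4%

Total contribution margin = 70,420 × R$57.95 = R$4,080,839.00.
Operating income = contribution − fixed costs = R$4,080,839.00 − R$1,957,200 = R$2,123,639.00.
After interest of R$911,400.00, pre-tax earnings = R$1,212,239.00.
DCL = total CM / (EBIT − I) = R$4,080,839.00 / R$1,212,239.00 = 3.3664.
EPS therefore changes by 3.3664 × (+11.1%) = +37.4%.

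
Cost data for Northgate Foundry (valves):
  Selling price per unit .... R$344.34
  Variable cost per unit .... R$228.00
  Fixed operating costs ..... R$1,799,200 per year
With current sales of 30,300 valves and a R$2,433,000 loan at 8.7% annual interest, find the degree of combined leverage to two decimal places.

At 30,300 units, contribution = 30,300 × R$116.34 = R$3,525,102.00.
EBIT = R$3,525,102.00 − R$1,799,200 = R$1,725,902.00. Interest = R$211,671.00.
DOL = R$3,525,102.00 ÷ R$1,725,902.00 = 2.0425; DFL = R$1,725,902.00 ÷ R$1,514,231.00 = 1.1398.
Combined leverage = 2.0425 × 1.1398 = 2.3280.

2.33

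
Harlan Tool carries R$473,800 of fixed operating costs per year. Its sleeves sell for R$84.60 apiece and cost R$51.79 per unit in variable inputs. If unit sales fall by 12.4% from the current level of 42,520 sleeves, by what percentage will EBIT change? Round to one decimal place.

-18.8%

Contribution at this volume is 42,520 × R$32.81 = R$1,395,081.20.
Subtracting fixed costs: EBIT = R$1,395,081.20 − R$473,800 = R$921,281.20.
Degree of operating leverage = R$1,395,081.20 / R$921,281.20 = 1.5143.
So EBIT moves 1.5143 × (-12.4%) = -18.8%.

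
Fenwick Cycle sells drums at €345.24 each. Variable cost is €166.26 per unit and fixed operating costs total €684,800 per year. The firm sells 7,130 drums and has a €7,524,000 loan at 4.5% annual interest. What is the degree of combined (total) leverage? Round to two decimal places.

At 7,130 units, contribution = 7,130 × €178.98 = €1,276,127.40.
EBIT = €1,276,127.40 − €684,800 = €591,327.40. Interest = €338,580.00, so EBIT − I = €252,747.40.
DCL = contribution ÷ (EBIT − I) = €1,276,127.40 ÷ €252,747.40 = 5.0490.

5.05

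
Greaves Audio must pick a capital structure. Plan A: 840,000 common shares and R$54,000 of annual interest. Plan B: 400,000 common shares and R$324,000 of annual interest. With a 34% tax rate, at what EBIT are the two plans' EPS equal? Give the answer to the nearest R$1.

At indifference, (EBIT − 54,000)(1 − t)/840,000 = (EBIT − 324,000)(1 − t)/400,000.
The (1 − t) factor cancels: (EBIT − 54,000) × 400,000 = (EBIT − 324,000) × 840,000.
EBIT × (840,000 − 400,000) = 324,000 × 840,000 − 54,000 × 400,000 = 250,560,000,000, so EBIT = 250,560,000,000 ÷ 440,000 = 569,454.55.

R$569,455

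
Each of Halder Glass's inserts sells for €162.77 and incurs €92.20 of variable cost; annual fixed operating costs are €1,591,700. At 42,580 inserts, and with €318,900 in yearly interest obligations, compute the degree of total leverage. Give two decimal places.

Total contribution margin = 42,580 × €70.57 = €3,004,870.60.
Subtracting fixed costs: EBIT = €3,004,870.60 − €1,591,700 = €1,413,170.60. Interest = €318,900.00.
DOL = €3,004,870.60 ÷ €1,413,170.60 = 2.1263; DFL = €1,413,170.60 ÷ €1,094,270.60 = 1.2914.
DCL = DOL × DFL = 2.1263 × 1.2914 = 2.7459.

2.75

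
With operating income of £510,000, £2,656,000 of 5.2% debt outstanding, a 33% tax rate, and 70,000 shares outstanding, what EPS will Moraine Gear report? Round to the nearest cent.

Pre-tax income = £510,000 − £138,112.00 = £371,888.00.
Net income = £371,888.00 × (1 − 0.33) = £249,164.96.
EPS = £249,164.96 ÷ 70,000 = £3.56.

£3.56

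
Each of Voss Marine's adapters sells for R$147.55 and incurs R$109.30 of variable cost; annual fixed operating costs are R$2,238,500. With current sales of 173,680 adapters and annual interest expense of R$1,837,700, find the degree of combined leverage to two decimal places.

At 173,680 units, contribution = 173,680 × R$38.25 = R$6,643,260.00.
Subtracting fixed costs: EBIT = R$6,643,260.00 − R$2,238,500 = R$4,404,760.00. Interest = R$1,837,700.00.
DOL = R$6,643,260.00 ÷ R$4,404,760.00 = 1.5082; DFL = R$4,404,760.00 ÷ R$2,567,060.00 = 1.7159.
DCL = DOL × DFL = 1.5082 × 1.7159 = 2.5879.

2.59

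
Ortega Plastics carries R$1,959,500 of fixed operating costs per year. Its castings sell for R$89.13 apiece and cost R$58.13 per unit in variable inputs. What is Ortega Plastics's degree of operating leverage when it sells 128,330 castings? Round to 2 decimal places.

At 128,330 units, contribution = 128,330 × R$31.00 = R$3,978,230.00.
Operating income = contribution − fixed costs = R$3,978,230.00 − R$1,959,500 = R$2,018,730.00.
DOL = contribution ÷ EBIT = R$3,978,230.00 ÷ R$2,018,730.00 = 1.9707.

1.97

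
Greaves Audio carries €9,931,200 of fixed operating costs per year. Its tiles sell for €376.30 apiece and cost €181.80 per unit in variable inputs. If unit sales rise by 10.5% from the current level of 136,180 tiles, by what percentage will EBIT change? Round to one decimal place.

+16.8%

Contribution at this volume is 136,180 × €194.50 = €26,487,010.00.
Operating income = contribution − fixed costs = €26,487,010.00 − €9,931,200 = €16,555,810.00.
Degree of operating leverage = €26,487,010.00 / €16,555,810.00 = 1.5999.
%ΔEBIT = DOL × %ΔSales = 1.5999 × +10.5% = +16.8%.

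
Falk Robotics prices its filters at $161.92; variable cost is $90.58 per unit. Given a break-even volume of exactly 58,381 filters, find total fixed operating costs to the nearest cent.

Unit CM = price − variable cost = $161.92 − $90.58 = $71.34.
Fixed costs = break-even units × CM = 58,381 × $71.34 = $4,164,900.54.

$4,164,900.54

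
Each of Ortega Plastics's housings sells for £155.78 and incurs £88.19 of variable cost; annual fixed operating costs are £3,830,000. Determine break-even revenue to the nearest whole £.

£8,827,303

Contribution margin per unit = £155.78 − £88.19 = £67.59, a CM ratio of £67.59 ÷ £155.78 = 0.4339.
Break-even revenue = fixed costs × price ÷ CM = £3,830,000 × £155.78 ÷ £67.59 = £8,827,303.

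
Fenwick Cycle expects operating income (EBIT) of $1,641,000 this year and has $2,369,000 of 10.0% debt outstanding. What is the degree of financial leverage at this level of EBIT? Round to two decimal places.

1.17

Interest = $236,900.00.
Degree of financial leverage = EBIT / (EBIT − interest) = $1,641,000 / $1,404,100.00 = 1.1687.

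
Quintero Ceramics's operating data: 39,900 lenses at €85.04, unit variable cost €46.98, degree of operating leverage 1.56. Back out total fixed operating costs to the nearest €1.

At 39,900 units, contribution = 39,900 × €38.06 = €1,518,594.00.
Since DOL = CM ÷ EBIT, EBIT = €1,518,594.00 ÷ 1.56 = €973,457.69.
Fixed costs = CM − EBIT = €1,518,594.00 − €973,457.69 = €545,136.

€545,136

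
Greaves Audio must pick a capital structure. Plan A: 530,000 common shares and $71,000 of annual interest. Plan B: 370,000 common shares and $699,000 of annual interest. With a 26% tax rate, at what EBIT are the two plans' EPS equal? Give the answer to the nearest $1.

$2,151,250

At indifference, (EBIT − 71,000)(1 − t)/530,000 = (EBIT − 699,000)(1 − t)/370,000.
The (1 − t) factor cancels: (EBIT − 71,000) × 370,000 = (EBIT − 699,000) × 530,000.
EBIT × (530,000 − 370,000) = 699,000 × 530,000 − 71,000 × 370,000 = 344,200,000,000, so EBIT = 344,200,000,000 ÷ 160,000 = 2,151,250.00.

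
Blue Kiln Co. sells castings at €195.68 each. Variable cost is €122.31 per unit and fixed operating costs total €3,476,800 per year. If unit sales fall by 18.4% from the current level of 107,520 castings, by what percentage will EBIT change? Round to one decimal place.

-32.9%

Total contribution margin = 107,520 × €73.37 = €7,888,742.40.
EBIT = €7,888,742.40 − €3,476,800 = €4,411,942.40.
DOL = contribution ÷ EBIT = €7,888,742.40 ÷ €4,411,942.40 = 1.7880.
%ΔEBIT = DOL × %ΔSales = 1.7880 × -18.4% = -32.9%.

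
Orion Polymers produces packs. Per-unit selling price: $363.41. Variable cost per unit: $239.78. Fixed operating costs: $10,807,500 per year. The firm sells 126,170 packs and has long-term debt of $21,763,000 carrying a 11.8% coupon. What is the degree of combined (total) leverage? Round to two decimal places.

7.02

Total contribution margin = 126,170 × $123.63 = $15,598,397.10.
EBIT = $15,598,397.10 − $10,807,500 = $4,790,897.10. Interest = $2,568,034.00, so EBIT − I = $2,222,863.10.
Degree of total leverage = total CM / (EBIT − interest) = $15,598,397.10 / $2,222,863.10 = 7.0173.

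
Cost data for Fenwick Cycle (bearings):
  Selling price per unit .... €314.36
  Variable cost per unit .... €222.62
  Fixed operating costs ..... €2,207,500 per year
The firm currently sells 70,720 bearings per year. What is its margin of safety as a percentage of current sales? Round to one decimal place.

66.0%

Each unit contributes €314.36 − €222.62 = €91.74. Break-even units = €2,207,500 ÷ €91.74 = 24,062.57; break-even revenue = 24,062.57 × €314.36 = €7,564,308.92.
Current sales = 70,720 × €314.36 = €22,231,539.20.
Margin of safety = (€22,231,539.20 − €7,564,308.92) ÷ €22,231,539.20 = 66.0%.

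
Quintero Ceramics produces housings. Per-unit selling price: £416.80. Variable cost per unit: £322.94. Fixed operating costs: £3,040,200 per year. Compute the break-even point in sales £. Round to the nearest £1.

CM per unit = £416.80 − £322.94 = £93.86; CM ratio = £93.86 / £416.80 = 0.2252.
Break-even revenue = fixed costs × price ÷ CM = £3,040,200 × £416.80 ÷ £93.86 = £13,500,483.

£13,500,483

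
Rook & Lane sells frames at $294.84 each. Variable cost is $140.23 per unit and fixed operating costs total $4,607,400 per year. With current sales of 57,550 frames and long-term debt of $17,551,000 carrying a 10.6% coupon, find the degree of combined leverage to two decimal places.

Total contribution margin = 57,550 × $154.61 = $8,897,805.50.
Operating income = contribution − fixed costs = $8,897,805.50 − $4,607,400 = $4,290,405.50. Interest = $1,860,406.00, so EBIT − I = $2,429,999.50.
Degree of total leverage = total CM / (EBIT − interest) = $8,897,805.50 / $2,429,999.50 = 3.6616.

3.66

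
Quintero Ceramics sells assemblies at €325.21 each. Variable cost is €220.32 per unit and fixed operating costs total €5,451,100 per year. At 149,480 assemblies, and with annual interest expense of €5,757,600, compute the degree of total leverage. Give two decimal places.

At 149,480 units, contribution = 149,480 × €104.89 = €15,678,957.20.
Subtracting fixed costs: EBIT = €15,678,957.20 − €5,451,100 = €10,227,857.20. Interest = €5,757,600.00.
DOL = €15,678,957.20 ÷ €10,227,857.20 = 1.5330; DFL = €10,227,857.20 ÷ €4,470,257.20 = 2.2880.
Combined leverage = 1.5330 × 2.2880 = 3.5075.

3.51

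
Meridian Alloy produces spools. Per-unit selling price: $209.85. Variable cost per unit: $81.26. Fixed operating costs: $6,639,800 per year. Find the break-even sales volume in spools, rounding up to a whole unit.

51,636 spools

Contribution margin per unit = $209.85 − $81.26 = $128.59.
Break-even volume = fixed costs ÷ CM per unit = $6,639,800 ÷ $128.59 = 51,635.43, so 51,636 spools.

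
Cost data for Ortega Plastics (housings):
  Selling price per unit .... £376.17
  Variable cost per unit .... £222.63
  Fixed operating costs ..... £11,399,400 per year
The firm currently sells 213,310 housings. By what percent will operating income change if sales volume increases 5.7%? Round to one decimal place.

Contribution at this volume is 213,310 × £153.54 = £32,751,617.40.
EBIT = £32,751,617.40 − £11,399,400 = £21,352,217.40.
Degree of operating leverage = £32,751,617.40 / £21,352,217.40 = 1.5339.
%ΔEBIT = DOL × %ΔSales = 1.5339 × +5.7% = +8.7%.

+8.7%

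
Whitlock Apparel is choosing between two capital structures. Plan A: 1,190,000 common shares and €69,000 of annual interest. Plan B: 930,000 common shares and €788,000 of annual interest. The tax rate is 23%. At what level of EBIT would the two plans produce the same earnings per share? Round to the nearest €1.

Set EPS_A = EPS_B: (EBIT − €69,000)(1 − 0.23) ÷ 1,190,000 = (EBIT − €788,000)(1 − 0.23) ÷ 930,000.
Cancelling (1 − t) and cross-multiplying: 930,000·(EBIT − 69,000) = 1,190,000·(EBIT − 788,000).
EBIT × (1,190,000 − 930,000) = 788,000 × 1,190,000 − 69,000 × 930,000 = 873,550,000,000, so EBIT = 873,550,000,000 ÷ 260,000 = 3,359,807.69.

€3,359,808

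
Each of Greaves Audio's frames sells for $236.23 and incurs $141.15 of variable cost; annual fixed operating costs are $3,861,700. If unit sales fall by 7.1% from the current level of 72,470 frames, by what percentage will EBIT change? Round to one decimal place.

At 72,470 units, contribution = 72,470 × $95.08 = $6,890,447.60.
EBIT = $6,890,447.60 − $3,861,700 = $3,028,747.60.
So DOL = total CM / EBIT = $6,890,447.60 / $3,028,747.60 = 2.2750.
Operating income changes by 2.2750 × -7.1% = -16.2%.

-16.2%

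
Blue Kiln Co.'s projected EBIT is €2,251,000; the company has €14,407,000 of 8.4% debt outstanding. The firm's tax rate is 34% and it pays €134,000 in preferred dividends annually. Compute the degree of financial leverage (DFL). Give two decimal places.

2.69

Annual interest charges come to €1,210,188.00.
Preferred dividends grossed up pre-tax: €134,000 / (1 − 0.34) = €203,030.30.
DFL = EBIT ÷ [EBIT − I − D_p/(1−t)] = €2,251,000 ÷ [€2,251,000 − €1,210,188.00 − €203,030.30] = €2,251,000 ÷ €837,781.70 = 2.6869.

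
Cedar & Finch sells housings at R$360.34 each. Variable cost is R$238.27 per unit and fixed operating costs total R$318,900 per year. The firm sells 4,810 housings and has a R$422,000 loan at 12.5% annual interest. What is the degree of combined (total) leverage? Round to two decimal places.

2.72

Contribution at this volume is 4,810 × R$122.07 = R$587,156.70.
EBIT = R$587,156.70 − R$318,900 = R$268,256.70. Interest = R$52,750.00, so EBIT − I = R$215,506.70.
Degree of total leverage = total CM / (EBIT − interest) = R$587,156.70 / R$215,506.70 = 2.7245.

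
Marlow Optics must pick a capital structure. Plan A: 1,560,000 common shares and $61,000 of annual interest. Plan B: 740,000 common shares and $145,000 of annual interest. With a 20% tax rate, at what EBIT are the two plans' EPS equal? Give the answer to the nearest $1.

At indifference, (EBIT − 61,000)(1 − t)/1,560,000 = (EBIT − 145,000)(1 − t)/740,000.
The (1 − t) factor cancels: (EBIT − 61,000) × 740,000 = (EBIT − 145,000) × 1,560,000.
Solving, EBIT = (145,000·1,560,000 − 61,000·740,000) / (1,560,000 − 740,000) = 181,060,000,000 / 820,000 = 220,804.88.

$220,805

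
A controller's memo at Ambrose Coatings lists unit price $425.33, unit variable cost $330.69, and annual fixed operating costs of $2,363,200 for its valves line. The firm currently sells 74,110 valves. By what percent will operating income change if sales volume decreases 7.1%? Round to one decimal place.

-10.7%

Contribution at this volume is 74,110 × $94.64 = $7,013,770.40.
Operating income = contribution − fixed costs = $7,013,770.40 − $2,363,200 = $4,650,570.40.
Degree of operating leverage = $7,013,770.40 / $4,650,570.40 = 1.5082.
%ΔEBIT = DOL × %ΔSales = 1.5082 × -7.1% = -10.7%.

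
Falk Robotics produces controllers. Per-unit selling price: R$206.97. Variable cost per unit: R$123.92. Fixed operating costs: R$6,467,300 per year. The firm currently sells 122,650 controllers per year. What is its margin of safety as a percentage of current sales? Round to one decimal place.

36.5%

Contribution margin per unit = R$206.97 − R$123.92 = R$83.05. Break-even units = R$6,467,300 ÷ R$83.05 = 77,872.37; break-even revenue = 77,872.37 × R$206.97 = R$16,117,243.60.
Current sales = 122,650 × R$206.97 = R$25,384,870.50.
Margin of safety = (R$25,384,870.50 − R$16,117,243.60) ÷ R$25,384,870.50 = 36.5%.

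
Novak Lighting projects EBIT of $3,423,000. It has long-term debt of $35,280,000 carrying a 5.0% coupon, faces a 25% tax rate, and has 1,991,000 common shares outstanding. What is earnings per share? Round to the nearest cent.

$0.62

Pre-tax income = $3,423,000 − $1,764,000.00 = $1,659,000.00.
After tax at 25%: net income = $1,659,000.00 × 0.75 = $1,244,250.00.
Per share: $1,244,250.00 / 1,991,000 shares = $0.62.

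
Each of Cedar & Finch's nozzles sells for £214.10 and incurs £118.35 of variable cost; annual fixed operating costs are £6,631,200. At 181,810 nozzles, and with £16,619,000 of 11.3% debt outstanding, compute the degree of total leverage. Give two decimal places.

At 181,810 units, contribution = 181,810 × £95.75 = £17,408,307.50.
Operating income = contribution − fixed costs = £17,408,307.50 − £6,631,200 = £10,777,107.50. Interest = £1,877,947.00.
DOL = £17,408,307.50 ÷ £10,777,107.50 = 1.6153; DFL = £10,777,107.50 ÷ £8,899,160.50 = 1.2110.
DCL = DOL × DFL = 1.6153 × 1.2110 = 1.9561.

1.96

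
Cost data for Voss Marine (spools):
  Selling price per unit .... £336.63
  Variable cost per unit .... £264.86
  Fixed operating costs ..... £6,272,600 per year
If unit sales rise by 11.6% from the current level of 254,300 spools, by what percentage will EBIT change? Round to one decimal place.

Total contribution margin = 254,300 × £71.77 = £18,251,111.00.
Operating income = contribution − fixed costs = £18,251,111.00 − £6,272,600 = £11,978,511.00.
DOL = contribution ÷ EBIT = £18,251,111.00 ÷ £11,978,511.00 = 1.5237.
So EBIT moves 1.5237 × (+11.6%) = +17.7%.

+17.7%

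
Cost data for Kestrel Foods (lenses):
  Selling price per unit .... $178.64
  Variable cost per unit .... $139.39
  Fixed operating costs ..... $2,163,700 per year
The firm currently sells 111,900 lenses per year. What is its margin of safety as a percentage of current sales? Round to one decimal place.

50.7%

Unit CM = price − variable cost = $178.64 − $139.39 = $39.25. Break-even units = $2,163,700 ÷ $39.25 = 55,126.11; break-even revenue = 55,126.11 × $178.64 = $9,847,729.12.
Current sales = 111,900 × $178.64 = $19,989,816.00.
Margin of safety = ($19,989,816.00 − $9,847,729.12) ÷ $19,989,816.00 = 50.7%.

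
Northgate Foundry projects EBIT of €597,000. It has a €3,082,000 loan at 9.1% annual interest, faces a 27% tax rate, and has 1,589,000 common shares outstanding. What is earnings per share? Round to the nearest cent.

Interest = €280,462.00, so EBT = €597,000 − €280,462.00 = €316,538.00.
Net income = €316,538.00 × (1 − 0.27) = €231,072.74.
Per share: €231,072.74 / 1,589,000 shares = €0.15.

€0.15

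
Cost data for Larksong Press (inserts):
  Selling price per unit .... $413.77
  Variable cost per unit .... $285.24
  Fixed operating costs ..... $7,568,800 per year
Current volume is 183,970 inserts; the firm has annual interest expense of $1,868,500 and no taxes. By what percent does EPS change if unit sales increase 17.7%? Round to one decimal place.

+29.5%

Contribution at this volume is 183,970 × $128.53 = $23,645,664.10.
Subtracting fixed costs: EBIT = $23,645,664.10 − $7,568,800 = $16,076,864.10.
After interest of $1,868,500.00, pre-tax earnings = $14,208,364.10.
DCL = total CM / (EBIT − I) = $23,645,664.10 / $14,208,364.10 = 1.6642.
EPS therefore changes by 1.6642 × (+17.7%) = +29.5%.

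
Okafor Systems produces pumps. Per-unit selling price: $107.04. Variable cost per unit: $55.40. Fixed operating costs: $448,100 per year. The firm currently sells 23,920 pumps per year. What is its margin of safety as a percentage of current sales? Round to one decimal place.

63.7%

Each unit contributes $107.04 − $55.40 = $51.64. Break-even units = $448,100 ÷ $51.64 = 8,677.38; break-even revenue = 8,677.38 × $107.04 = $928,826.96.
Actual sales revenue = 23,920 × $107.04 = $2,560,396.80.
Margin of safety = ($2,560,396.80 − $928,826.96) ÷ $2,560,396.80 = 63.7%.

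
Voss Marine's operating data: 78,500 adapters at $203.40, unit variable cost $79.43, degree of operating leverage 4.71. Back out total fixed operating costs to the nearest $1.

At 78,500 units, contribution = 78,500 × $123.97 = $9,731,645.00.
DOL = contribution / EBIT, so EBIT = $9,731,645.00 / 4.71 = $2,066,166.67.
Fixed costs = CM − EBIT = $9,731,645.00 − $2,066,166.67 = $7,665,478.

$7,665,478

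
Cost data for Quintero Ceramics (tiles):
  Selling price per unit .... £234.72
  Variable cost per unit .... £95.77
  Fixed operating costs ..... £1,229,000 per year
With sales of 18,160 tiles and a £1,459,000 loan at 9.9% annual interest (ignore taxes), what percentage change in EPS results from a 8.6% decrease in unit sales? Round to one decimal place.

-18.9%

Total contribution margin = 18,160 × £138.95 = £2,523,332.00.
Subtracting fixed costs: EBIT = £2,523,332.00 − £1,229,000 = £1,294,332.00.
Interest = £144,441.00, so EBIT − I = £1,149,891.00.
DCL = total CM / (EBIT − I) = £2,523,332.00 / £1,149,891.00 = 2.1944.
%ΔEPS = DCL × %ΔSales = 2.1944 × -8.6% = -18.9%.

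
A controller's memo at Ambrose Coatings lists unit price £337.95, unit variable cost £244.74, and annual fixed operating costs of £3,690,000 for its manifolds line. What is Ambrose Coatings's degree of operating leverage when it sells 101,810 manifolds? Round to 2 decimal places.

1.64

Contribution at this volume is 101,810 × £93.21 = £9,489,710.10.
Operating income = contribution − fixed costs = £9,489,710.10 − £3,690,000 = £5,799,710.10.
DOL = contribution ÷ EBIT = £9,489,710.10 ÷ £5,799,710.10 = 1.6362.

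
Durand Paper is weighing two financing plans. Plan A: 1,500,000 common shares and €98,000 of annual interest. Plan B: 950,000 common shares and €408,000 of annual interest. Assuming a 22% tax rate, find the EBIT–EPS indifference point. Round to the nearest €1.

At indifference, (EBIT − 98,000)(1 − t)/1,500,000 = (EBIT − 408,000)(1 − t)/950,000.
Cancelling (1 − t) and cross-multiplying: 950,000·(EBIT − 98,000) = 1,500,000·(EBIT − 408,000).
Solving, EBIT = (408,000·1,500,000 − 98,000·950,000) / (1,500,000 − 950,000) = 518,900,000,000 / 550,000 = 943,454.55.

€943,455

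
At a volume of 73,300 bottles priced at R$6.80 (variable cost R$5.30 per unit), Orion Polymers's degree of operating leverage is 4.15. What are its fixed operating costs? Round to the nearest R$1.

R$83,456

Contribution at this volume is 73,300 × R$1.50 = R$109,950.00.
DOL = contribution / EBIT, so EBIT = R$109,950.00 / 4.15 = R$26,493.98.
And FC = contribution − EBIT = R$109,950.00 − R$26,493.98 = R$83,456.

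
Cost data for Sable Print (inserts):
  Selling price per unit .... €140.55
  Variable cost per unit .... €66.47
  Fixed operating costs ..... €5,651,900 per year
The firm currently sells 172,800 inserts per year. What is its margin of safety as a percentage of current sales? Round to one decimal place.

Each unit contributes €140.55 − €66.47 = €74.08. Break-even units = €5,651,900 ÷ €74.08 = 76,294.55; break-even revenue = 76,294.55 × €140.55 = €10,723,198.50.
Actual sales revenue = 172,800 × €140.55 = €24,287,040.00.
Margin of safety = (€24,287,040.00 − €10,723,198.50) ÷ €24,287,040.00 = 55.8%.

55.8%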